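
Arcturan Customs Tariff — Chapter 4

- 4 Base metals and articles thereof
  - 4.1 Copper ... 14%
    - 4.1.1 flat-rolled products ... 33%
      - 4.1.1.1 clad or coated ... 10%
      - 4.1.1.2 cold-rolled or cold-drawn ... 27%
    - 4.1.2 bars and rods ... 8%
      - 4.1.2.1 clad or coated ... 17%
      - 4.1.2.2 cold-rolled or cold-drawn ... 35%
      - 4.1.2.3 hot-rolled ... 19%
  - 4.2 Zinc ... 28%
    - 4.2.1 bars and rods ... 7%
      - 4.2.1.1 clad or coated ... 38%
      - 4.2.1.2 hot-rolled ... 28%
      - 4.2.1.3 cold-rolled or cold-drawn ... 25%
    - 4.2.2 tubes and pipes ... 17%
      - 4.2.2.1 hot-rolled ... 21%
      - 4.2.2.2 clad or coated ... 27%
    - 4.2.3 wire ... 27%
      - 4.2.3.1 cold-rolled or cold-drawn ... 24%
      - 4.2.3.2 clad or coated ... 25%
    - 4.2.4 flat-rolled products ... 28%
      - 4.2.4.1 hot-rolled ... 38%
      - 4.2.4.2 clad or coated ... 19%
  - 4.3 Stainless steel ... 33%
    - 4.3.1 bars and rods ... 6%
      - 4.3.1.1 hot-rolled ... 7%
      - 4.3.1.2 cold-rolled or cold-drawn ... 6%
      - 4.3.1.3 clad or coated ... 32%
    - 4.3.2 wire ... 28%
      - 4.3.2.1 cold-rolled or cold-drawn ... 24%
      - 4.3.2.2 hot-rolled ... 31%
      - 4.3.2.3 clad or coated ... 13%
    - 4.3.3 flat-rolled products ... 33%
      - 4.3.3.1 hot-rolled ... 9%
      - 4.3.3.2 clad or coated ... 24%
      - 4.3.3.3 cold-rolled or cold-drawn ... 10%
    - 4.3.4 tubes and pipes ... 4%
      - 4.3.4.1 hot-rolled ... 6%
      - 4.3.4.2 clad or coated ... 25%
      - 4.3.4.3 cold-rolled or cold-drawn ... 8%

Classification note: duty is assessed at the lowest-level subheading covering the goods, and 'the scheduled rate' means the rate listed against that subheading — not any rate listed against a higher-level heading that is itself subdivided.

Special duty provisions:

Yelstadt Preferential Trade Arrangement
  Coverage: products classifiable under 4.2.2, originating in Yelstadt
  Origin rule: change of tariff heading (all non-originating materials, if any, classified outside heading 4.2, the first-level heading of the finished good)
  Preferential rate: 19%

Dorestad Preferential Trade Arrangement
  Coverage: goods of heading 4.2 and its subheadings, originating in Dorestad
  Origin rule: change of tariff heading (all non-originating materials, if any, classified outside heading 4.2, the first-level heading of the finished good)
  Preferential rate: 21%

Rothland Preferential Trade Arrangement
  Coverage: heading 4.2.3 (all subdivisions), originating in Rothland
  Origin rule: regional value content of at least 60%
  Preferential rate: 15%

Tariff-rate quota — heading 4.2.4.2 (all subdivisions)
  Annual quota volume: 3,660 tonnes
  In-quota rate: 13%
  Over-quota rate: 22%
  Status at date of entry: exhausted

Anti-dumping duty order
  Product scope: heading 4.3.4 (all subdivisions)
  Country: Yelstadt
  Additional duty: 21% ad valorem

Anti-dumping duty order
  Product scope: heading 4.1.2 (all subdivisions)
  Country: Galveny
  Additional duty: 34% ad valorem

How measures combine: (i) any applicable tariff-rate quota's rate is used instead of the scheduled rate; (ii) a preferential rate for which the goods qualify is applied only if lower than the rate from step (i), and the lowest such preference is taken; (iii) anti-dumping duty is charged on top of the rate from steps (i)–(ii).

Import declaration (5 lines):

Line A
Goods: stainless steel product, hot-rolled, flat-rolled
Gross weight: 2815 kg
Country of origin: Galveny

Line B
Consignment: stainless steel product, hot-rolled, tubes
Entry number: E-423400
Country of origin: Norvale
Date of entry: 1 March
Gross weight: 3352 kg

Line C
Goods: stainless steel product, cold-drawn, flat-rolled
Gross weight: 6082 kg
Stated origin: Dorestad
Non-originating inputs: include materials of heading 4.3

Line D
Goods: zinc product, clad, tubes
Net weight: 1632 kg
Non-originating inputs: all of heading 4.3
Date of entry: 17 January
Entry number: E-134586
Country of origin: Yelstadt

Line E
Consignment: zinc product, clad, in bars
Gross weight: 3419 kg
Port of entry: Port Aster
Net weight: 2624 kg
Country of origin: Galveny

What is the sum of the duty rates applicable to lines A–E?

Line A: stainless steel → 4.3; flat-rolled → 4.3.3; hot-rolled → 4.3.3.1. Scheduled 9%. No special measure applies. → 9%.
Line B: stainless steel → 4.3; tubes → 4.3.4; hot-rolled → 4.3.4.1. Scheduled 6%. No special measure applies. → 6%.
Line C: stainless steel → 4.3; flat-rolled → 4.3.3; cold-drawn → 4.3.3.3. Scheduled 10%. Dorestad agreement on 4.2: 4.3.3.3 not covered. → 10%.
Line D: zinc → 4.2; tubes → 4.2.2; clad → 4.2.2.2. Scheduled 27%. Yelstadt agreement on 4.2.2: CTH met → 19% available; preferential 19%. → 19%.
Line E: zinc → 4.2; in bars → 4.2.1; clad → 4.2.1.1. Scheduled 38%. No special measure applies. → 38%.
Sum: 9% + 6% + 10% + 19% + 38% = 82%.

82%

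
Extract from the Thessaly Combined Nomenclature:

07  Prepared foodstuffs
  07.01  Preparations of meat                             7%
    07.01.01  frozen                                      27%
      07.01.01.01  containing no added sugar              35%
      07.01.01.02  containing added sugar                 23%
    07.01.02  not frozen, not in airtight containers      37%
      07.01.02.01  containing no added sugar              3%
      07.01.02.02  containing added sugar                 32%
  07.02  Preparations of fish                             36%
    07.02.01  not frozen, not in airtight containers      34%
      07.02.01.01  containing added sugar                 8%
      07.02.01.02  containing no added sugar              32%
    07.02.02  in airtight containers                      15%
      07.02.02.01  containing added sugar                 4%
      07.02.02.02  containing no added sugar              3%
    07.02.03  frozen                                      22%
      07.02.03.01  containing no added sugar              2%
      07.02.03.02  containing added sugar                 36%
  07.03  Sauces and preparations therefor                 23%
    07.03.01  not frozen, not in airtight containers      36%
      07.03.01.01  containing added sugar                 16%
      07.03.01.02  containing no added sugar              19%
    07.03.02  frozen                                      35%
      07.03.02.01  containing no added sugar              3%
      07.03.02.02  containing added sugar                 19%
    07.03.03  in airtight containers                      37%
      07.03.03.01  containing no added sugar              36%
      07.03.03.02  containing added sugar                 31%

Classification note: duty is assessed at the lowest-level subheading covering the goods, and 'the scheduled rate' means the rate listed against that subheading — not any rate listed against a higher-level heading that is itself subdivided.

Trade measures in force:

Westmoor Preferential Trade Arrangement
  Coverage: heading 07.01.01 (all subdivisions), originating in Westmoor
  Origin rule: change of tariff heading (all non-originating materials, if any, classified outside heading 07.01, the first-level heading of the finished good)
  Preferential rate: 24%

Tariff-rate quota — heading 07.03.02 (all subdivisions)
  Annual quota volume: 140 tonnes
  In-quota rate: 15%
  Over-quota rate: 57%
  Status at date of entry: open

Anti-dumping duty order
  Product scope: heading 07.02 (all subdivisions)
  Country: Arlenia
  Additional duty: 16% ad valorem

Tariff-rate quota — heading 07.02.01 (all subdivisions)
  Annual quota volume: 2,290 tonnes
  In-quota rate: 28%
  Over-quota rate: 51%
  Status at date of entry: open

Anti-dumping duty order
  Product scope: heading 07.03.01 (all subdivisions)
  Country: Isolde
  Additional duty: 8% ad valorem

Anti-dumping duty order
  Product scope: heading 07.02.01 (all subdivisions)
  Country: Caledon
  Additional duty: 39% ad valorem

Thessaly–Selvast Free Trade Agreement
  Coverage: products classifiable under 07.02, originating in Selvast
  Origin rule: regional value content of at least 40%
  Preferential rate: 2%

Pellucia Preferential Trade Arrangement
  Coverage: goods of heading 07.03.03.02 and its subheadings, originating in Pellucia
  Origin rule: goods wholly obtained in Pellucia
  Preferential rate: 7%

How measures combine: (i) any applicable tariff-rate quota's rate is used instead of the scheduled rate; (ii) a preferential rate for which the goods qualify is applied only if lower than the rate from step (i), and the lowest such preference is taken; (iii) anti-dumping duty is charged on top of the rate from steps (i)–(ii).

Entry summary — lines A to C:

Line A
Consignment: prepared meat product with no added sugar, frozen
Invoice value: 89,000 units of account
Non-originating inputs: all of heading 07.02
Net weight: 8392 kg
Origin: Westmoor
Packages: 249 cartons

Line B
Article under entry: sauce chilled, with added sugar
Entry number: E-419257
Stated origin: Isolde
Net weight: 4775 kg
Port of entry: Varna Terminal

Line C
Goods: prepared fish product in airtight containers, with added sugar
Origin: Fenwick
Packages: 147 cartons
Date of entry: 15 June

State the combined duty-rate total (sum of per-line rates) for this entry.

52%

Line A: prepared meat product → 07.01; frozen → 07.01.01; with no added sugar → 07.01.01.01. Scheduled 35%. Westmoor agreement on 07.01.01: CTH met → 24% available; preferential 24%. → 24%.
Line B: sauce → 07.03; chilled → 07.03.01; with added sugar → 07.03.01.01. Scheduled 16%. anti-dumping (Isolde, 07.03.01): +8%; total 16% + 8% = 24%. → 24%.
Line C: prepared fish product → 07.02; in airtight containers → 07.02.02; with added sugar → 07.02.02.01. Scheduled 4%. No special measure applies. → 4%.
Sum: 24% + 24% + 4% = 52%.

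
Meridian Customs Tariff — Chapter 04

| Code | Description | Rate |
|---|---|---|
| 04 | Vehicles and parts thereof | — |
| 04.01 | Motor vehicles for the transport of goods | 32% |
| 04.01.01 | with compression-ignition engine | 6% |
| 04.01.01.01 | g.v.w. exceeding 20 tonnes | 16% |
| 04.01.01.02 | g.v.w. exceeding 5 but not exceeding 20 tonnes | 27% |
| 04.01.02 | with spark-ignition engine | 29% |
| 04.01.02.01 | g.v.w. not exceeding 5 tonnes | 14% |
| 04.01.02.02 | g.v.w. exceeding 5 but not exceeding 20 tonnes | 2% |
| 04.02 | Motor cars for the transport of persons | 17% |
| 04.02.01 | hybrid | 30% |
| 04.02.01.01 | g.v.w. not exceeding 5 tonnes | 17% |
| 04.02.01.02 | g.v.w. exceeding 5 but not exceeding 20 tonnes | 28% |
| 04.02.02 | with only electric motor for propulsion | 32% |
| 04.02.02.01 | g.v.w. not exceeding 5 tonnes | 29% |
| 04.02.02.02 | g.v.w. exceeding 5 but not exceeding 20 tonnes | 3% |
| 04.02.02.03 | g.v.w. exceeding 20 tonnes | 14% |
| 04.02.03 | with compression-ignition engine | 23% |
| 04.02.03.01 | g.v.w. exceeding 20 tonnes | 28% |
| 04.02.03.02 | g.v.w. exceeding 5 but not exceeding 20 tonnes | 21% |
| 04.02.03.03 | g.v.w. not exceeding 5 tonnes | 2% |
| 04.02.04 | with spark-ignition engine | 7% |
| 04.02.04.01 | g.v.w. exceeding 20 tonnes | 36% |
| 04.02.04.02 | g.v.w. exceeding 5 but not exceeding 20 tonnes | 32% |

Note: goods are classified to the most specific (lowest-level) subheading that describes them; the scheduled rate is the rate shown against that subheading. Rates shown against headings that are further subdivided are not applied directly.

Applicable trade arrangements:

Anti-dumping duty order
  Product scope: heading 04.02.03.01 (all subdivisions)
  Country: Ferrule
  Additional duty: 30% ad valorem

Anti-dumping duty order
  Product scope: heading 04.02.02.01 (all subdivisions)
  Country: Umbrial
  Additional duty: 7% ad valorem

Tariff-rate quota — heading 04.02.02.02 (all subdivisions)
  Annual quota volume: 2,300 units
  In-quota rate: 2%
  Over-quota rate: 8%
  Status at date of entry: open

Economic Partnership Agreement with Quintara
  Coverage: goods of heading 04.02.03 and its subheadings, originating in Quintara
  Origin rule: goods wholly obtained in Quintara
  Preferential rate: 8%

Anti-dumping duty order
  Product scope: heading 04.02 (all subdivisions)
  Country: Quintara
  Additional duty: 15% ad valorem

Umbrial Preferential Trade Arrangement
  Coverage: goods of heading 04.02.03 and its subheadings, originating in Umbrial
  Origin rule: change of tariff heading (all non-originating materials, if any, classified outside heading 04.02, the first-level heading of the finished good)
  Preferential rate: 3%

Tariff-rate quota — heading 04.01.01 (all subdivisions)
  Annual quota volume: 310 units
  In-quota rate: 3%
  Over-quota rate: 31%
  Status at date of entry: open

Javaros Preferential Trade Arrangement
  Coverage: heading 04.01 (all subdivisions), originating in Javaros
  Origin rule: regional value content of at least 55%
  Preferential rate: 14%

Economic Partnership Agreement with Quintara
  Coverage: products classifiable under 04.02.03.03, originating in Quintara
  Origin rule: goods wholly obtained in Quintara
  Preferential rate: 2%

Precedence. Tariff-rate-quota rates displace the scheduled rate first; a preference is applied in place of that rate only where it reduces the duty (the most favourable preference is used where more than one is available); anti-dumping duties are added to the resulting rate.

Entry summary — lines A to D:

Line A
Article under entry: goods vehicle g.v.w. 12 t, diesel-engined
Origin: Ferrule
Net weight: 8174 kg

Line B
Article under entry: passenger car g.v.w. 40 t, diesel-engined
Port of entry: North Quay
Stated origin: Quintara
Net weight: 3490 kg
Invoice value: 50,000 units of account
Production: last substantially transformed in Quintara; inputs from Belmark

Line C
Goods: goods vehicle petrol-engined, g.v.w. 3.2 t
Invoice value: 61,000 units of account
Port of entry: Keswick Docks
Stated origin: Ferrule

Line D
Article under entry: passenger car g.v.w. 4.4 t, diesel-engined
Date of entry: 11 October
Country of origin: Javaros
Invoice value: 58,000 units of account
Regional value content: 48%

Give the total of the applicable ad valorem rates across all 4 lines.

Line A: goods vehicle → 04.01; diesel-engined → 04.01.01; g.v.w. 12 t → 04.01.01.02. Scheduled 27%. quota on 04.01.01 open → in-quota 3%. → 3%.
Line B: passenger car → 04.02; diesel-engined → 04.02.03; g.v.w. 40 t → 04.02.03.01. Scheduled 28%. Quintara agreement on 04.02.03: not wholly obtained; Quintara agreement on 04.02.03.03: 04.02.03.01 not covered; anti-dumping (Quintara, 04.02): +15%; total 28% + 15% = 43%. → 43%.
Line C: goods vehicle → 04.01; petrol-engined → 04.01.02; g.v.w. 3.2 t → 04.01.02.01. Scheduled 14%. No special measure applies. → 14%.
Line D: passenger car → 04.02; diesel-engined → 04.02.03; g.v.w. 4.4 t → 04.02.03.03. Scheduled 2%. Javaros agreement on 04.01: 04.02.03.03 not covered. → 2%.
Sum: 3% + 43% + 14% + 2% = 62%.

62%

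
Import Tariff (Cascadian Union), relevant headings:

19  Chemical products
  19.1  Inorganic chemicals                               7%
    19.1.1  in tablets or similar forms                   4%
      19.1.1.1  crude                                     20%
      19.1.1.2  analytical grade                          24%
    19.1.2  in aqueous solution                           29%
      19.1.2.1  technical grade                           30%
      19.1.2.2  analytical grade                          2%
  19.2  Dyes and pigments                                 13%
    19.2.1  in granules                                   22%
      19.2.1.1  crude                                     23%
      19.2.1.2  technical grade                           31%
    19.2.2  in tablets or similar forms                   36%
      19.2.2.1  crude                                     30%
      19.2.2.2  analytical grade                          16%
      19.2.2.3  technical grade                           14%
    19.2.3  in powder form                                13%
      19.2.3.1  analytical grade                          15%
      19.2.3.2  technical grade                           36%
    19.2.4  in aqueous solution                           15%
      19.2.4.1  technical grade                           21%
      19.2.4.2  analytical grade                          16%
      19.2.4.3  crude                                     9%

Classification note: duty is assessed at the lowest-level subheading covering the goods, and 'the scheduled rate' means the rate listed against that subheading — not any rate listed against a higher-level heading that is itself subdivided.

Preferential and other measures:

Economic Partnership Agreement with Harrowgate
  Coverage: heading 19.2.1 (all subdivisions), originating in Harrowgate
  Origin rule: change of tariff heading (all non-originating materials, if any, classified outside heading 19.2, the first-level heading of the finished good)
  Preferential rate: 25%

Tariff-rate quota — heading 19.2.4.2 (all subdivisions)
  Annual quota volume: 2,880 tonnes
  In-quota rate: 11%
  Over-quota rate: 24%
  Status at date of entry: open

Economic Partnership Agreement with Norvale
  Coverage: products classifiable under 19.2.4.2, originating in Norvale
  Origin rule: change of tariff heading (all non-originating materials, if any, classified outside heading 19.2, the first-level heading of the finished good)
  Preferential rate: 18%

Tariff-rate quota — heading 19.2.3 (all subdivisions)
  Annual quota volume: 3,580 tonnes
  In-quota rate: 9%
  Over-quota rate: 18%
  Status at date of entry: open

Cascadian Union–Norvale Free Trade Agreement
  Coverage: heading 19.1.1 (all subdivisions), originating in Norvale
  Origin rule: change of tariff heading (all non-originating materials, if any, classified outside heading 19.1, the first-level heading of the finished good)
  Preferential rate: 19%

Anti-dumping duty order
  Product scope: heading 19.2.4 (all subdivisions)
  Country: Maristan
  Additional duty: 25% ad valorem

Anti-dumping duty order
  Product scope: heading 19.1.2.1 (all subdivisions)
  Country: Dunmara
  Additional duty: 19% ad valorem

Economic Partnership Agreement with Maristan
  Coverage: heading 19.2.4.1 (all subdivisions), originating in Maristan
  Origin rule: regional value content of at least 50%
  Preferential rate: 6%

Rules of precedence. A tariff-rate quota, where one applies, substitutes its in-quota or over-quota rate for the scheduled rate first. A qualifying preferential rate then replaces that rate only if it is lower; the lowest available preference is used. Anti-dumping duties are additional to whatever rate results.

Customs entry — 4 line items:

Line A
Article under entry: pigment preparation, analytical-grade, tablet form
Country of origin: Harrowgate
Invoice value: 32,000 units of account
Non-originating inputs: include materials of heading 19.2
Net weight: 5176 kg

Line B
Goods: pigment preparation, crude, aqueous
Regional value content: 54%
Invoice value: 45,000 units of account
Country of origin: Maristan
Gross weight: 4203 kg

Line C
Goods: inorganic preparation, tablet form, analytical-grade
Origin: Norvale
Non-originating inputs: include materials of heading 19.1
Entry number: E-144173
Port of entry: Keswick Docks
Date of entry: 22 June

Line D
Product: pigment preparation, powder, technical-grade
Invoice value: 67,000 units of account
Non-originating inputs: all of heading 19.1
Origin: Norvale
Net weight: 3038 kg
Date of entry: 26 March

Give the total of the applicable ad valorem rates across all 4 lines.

83%

Line A: pigment → 19.2; tablet form → 19.2.2; analytical-grade → 19.2.2.2. Scheduled 16%. Harrowgate agreement on 19.2.1: 19.2.2.2 not covered. → 16%.
Line B: pigment → 19.2; aqueous → 19.2.4; crude → 19.2.4.3. Scheduled 9%. Maristan agreement on 19.2.4.1: 19.2.4.3 not covered; anti-dumping (Maristan, 19.2.4): +25%; total 9% + 25% = 34%. → 34%.
Line C: inorganic → 19.1; tablet form → 19.1.1; analytical-grade → 19.1.1.2. Scheduled 24%. Norvale agreement on 19.2.4.2: 19.1.1.2 not covered; Norvale agreement on 19.1.1: CTH not met. → 24%.
Line D: pigment → 19.2; powder → 19.2.3; technical-grade → 19.2.3.2. Scheduled 36%. quota on 19.2.3 open → in-quota 9%; Norvale agreement on 19.2.4.2: 19.2.3.2 not covered; Norvale agreement on 19.1.1: 19.2.3.2 not covered. → 9%.
Sum: 16% + 34% + 24% + 9% = 83%.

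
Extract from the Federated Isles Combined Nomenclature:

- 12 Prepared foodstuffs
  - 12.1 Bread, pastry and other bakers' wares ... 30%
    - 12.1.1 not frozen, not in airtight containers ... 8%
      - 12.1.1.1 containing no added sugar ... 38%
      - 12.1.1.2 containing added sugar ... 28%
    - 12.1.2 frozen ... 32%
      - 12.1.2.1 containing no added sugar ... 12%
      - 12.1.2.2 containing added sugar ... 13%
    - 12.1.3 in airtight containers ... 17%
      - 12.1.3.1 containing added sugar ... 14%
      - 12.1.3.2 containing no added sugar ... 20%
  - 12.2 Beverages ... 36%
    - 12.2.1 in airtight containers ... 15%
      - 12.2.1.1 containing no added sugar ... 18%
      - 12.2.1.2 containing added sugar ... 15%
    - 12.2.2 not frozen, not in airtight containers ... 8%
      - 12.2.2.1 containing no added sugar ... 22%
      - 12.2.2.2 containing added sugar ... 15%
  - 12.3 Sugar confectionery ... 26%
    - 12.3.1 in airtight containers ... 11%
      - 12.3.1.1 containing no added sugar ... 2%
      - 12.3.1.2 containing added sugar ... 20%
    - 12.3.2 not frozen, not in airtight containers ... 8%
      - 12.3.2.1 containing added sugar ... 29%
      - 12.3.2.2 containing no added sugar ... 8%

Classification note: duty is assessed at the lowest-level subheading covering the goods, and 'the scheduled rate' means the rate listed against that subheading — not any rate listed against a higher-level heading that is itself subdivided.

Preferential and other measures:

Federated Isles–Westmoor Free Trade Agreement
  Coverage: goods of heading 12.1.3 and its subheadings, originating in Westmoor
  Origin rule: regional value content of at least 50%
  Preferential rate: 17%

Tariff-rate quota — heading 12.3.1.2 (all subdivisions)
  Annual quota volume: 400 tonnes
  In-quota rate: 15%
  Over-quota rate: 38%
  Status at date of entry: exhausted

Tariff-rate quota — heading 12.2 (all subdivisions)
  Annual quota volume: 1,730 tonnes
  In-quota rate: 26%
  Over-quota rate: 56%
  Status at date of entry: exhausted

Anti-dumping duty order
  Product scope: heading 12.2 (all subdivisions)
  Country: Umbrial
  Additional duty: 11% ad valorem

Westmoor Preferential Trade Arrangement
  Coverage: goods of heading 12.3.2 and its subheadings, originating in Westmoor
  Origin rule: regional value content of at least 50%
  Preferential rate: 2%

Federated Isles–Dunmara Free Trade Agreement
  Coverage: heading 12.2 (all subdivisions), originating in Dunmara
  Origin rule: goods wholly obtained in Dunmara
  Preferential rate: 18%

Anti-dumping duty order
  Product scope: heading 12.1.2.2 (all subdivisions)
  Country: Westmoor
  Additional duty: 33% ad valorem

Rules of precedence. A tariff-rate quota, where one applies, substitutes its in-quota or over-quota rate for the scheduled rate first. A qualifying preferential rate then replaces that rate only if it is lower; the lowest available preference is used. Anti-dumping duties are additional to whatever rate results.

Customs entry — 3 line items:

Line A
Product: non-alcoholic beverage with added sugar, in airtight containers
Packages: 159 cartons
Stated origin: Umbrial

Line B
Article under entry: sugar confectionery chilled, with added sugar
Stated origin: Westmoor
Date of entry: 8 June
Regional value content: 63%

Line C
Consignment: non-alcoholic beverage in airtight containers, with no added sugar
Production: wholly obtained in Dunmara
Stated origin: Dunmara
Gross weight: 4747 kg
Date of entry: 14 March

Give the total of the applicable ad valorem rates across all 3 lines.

87%

Line A: non-alcoholic beverage → 12.2; in airtight containers → 12.2.1; with added sugar → 12.2.1.2. Scheduled 15%. quota on 12.2 exhausted → over-quota 56%; anti-dumping (Umbrial, 12.2): +11%; total 56% + 11% = 67%. → 67%.
Line B: sugar confectionery → 12.3; chilled → 12.3.2; with added sugar → 12.3.2.1. Scheduled 29%. Westmoor agreement on 12.1.3: 12.3.2.1 not covered; Westmoor agreement on 12.3.2: RVC ≥ 50% → 2% available; preferential 2%. → 2%.
Line C: non-alcoholic beverage → 12.2; in airtight containers → 12.2.1; with no added sugar → 12.2.1.1. Scheduled 18%. quota on 12.2 exhausted → over-quota 56%; Dunmara agreement on 12.2: wholly obtained → 18% available; preferential 18%. → 18%.
Sum: 67% + 2% + 18% = 87%.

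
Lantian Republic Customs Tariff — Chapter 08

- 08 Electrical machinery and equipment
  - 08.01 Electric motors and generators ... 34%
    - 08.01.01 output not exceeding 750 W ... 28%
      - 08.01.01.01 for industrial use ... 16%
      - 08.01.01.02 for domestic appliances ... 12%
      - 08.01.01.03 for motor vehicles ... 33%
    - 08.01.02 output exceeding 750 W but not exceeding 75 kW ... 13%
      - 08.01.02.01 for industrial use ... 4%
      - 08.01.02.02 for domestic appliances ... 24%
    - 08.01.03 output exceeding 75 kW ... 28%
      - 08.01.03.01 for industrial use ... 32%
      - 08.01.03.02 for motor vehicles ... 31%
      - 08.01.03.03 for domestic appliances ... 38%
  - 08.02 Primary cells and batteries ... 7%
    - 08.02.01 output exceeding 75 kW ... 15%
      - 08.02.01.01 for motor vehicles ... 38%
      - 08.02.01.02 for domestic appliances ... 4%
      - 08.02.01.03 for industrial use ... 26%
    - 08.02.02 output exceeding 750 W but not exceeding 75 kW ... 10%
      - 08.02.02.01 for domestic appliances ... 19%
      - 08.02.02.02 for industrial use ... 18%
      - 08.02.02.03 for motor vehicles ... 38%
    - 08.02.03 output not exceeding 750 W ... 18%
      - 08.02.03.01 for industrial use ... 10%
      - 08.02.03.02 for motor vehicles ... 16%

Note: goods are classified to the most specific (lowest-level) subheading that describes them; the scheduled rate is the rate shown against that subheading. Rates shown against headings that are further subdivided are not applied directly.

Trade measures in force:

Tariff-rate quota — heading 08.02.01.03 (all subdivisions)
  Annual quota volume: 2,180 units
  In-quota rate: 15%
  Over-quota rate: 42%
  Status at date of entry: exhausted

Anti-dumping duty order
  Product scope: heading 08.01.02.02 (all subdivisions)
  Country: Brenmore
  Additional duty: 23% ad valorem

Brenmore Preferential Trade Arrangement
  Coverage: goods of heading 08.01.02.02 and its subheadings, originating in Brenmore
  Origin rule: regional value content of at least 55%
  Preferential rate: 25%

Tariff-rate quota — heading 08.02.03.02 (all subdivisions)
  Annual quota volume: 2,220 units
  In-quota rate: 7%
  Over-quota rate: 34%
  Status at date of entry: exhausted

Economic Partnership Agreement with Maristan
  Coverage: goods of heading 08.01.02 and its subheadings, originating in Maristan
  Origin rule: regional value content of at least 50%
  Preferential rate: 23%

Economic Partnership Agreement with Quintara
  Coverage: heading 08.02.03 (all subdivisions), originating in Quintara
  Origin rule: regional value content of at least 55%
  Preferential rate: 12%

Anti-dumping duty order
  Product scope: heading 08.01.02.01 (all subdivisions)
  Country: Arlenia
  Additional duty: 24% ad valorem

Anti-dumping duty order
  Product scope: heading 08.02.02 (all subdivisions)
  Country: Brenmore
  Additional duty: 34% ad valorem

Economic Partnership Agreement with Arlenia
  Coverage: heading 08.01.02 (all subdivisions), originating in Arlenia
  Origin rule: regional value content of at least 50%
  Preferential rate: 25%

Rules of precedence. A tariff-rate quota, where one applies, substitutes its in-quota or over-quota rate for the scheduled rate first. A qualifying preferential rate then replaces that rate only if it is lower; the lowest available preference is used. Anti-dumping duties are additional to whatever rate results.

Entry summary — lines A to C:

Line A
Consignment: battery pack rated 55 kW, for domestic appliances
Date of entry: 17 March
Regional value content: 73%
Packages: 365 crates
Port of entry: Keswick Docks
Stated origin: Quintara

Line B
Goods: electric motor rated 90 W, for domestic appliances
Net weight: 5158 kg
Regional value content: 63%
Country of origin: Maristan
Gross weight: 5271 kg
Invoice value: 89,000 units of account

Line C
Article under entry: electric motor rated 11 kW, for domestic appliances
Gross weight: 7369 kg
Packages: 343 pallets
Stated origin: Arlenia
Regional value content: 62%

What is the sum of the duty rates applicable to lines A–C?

Line A: battery pack → 08.02; rated 55 kW → 08.02.02; for domestic appliances → 08.02.02.01. Scheduled 19%. Quintara agreement on 08.02.03: 08.02.02.01 not covered. → 19%.
Line B: electric motor → 08.01; rated 90 W → 08.01.01; for domestic appliances → 08.01.01.02. Scheduled 12%. Maristan agreement on 08.01.02: 08.01.01.02 not covered. → 12%.
Line C: electric motor → 08.01; rated 11 kW → 08.01.02; for domestic appliances → 08.01.02.02. Scheduled 24%. Arlenia agreement on 08.01.02: RVC ≥ 50% → 25% available; preference 25% not lower than 24% → no reduction. → 24%.
Sum: 19% + 12% + 24% = 55%.

55%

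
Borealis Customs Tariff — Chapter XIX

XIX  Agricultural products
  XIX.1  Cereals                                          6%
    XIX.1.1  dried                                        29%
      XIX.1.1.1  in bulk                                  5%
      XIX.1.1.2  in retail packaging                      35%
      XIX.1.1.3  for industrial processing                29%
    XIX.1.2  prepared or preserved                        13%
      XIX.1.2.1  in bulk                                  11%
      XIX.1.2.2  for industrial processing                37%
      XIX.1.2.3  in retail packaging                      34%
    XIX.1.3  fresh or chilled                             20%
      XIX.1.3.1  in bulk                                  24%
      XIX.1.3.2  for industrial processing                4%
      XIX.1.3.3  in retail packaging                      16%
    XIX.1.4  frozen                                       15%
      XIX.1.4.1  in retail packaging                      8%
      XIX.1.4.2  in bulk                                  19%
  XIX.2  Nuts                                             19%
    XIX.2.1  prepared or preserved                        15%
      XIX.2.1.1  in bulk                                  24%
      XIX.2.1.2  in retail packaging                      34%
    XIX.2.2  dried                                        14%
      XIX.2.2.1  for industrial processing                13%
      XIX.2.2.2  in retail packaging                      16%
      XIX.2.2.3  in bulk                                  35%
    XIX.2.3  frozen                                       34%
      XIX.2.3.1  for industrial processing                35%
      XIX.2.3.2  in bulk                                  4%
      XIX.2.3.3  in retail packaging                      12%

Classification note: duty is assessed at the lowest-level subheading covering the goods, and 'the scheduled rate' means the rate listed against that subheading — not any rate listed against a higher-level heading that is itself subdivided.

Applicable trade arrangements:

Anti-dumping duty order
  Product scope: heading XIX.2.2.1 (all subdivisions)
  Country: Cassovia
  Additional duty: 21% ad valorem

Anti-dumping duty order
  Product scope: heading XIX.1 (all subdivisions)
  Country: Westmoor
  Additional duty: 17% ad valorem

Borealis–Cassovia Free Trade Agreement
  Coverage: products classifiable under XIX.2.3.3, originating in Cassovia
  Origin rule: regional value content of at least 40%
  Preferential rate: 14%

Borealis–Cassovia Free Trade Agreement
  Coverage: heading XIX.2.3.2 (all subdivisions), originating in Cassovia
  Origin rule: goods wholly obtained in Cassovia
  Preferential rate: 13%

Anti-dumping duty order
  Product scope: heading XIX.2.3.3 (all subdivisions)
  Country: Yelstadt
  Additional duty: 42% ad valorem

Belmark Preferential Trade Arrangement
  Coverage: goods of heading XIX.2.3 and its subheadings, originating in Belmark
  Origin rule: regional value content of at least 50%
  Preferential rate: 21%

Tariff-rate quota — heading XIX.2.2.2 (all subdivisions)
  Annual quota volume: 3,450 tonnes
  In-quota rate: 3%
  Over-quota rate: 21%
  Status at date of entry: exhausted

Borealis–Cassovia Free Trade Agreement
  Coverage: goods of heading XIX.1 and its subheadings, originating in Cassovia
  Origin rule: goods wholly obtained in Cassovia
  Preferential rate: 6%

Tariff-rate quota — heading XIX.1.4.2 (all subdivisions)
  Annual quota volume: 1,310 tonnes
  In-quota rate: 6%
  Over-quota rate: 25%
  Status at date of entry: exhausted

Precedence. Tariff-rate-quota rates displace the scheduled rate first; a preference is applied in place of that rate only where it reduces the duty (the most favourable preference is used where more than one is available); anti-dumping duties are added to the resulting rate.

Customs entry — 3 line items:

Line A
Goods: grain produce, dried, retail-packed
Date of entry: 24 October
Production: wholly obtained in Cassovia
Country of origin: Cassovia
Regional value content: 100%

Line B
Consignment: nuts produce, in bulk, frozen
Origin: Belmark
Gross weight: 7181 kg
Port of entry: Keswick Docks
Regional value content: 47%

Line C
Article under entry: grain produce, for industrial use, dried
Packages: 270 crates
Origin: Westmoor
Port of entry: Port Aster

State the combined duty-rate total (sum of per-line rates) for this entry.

56%

Line A: grain → XIX.1; dried → XIX.1.1; retail-packed → XIX.1.1.2. Scheduled 35%. Cassovia agreement on XIX.2.3.3: XIX.1.1.2 not covered; Cassovia agreement on XIX.2.3.2: XIX.1.1.2 not covered; Cassovia agreement on XIX.1: wholly obtained → 6% available; preferential 6%. → 6%.
Line B: nuts → XIX.2; frozen → XIX.2.3; in bulk → XIX.2.3.2. Scheduled 4%. Belmark agreement on XIX.2.3: RVC < 50%. → 4%.
Line C: grain → XIX.1; dried → XIX.1.1; for industrial use → XIX.1.1.3. Scheduled 29%. anti-dumping (Westmoor, XIX.1): +17%; total 29% + 17% = 46%. → 46%.
Sum: 6% + 4% + 46% = 56%.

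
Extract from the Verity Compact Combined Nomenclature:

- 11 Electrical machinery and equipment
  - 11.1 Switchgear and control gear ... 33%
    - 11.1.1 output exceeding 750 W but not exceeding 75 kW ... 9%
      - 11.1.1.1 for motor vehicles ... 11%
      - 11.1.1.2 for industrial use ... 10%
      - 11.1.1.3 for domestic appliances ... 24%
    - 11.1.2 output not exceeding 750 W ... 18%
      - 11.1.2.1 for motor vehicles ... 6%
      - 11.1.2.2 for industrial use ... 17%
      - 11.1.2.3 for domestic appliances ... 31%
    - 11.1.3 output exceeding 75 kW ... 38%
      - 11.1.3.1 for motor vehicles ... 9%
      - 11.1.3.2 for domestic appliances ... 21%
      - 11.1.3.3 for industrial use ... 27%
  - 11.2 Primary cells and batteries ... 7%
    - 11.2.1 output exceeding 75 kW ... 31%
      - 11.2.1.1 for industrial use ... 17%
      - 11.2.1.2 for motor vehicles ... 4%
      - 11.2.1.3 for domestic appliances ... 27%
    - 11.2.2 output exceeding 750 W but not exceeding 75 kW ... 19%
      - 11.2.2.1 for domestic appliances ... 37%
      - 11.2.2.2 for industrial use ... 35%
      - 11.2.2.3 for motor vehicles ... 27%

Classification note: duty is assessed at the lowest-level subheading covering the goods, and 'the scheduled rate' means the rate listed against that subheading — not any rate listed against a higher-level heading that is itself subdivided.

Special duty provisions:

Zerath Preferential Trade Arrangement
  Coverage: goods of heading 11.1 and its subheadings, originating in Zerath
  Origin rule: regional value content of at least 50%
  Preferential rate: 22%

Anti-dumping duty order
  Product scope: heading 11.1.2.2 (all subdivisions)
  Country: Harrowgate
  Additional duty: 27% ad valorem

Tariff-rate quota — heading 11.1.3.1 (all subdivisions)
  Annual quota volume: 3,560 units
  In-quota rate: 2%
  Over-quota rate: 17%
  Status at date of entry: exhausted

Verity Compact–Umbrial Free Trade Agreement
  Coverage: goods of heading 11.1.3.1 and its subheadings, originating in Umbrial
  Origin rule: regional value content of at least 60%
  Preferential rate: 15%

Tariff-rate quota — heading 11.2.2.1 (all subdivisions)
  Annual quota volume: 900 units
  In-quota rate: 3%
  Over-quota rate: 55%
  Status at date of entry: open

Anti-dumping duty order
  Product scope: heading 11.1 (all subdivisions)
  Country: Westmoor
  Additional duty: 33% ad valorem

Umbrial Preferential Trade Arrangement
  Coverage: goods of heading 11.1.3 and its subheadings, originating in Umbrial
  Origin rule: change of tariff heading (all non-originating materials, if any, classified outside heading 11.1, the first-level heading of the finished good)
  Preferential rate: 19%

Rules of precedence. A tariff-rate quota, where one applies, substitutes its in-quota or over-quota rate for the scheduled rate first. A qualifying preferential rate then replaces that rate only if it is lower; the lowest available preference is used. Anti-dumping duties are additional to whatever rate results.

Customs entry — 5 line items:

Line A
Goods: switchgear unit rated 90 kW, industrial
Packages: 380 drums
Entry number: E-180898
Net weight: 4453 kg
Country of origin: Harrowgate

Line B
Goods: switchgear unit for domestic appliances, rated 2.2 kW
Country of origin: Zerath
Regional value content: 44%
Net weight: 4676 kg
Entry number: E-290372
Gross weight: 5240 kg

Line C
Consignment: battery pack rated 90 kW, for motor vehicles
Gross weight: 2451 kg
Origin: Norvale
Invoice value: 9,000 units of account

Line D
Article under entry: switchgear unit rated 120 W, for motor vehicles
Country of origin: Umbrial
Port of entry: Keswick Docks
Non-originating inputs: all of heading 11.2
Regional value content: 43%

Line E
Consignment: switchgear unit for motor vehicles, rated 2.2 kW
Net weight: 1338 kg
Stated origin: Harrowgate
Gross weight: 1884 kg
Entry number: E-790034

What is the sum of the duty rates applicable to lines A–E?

Line A: switchgear unit → 11.1; rated 90 kW → 11.1.3; industrial → 11.1.3.3. Scheduled 27%. No special measure applies. → 27%.
Line B: switchgear unit → 11.1; rated 2.2 kW → 11.1.1; for domestic appliances → 11.1.1.3. Scheduled 24%. Zerath agreement on 11.1: RVC < 50%. → 24%.
Line C: battery pack → 11.2; rated 90 kW → 11.2.1; for motor vehicles → 11.2.1.2. Scheduled 4%. No special measure applies. → 4%.
Line D: switchgear unit → 11.1; rated 120 W → 11.1.2; for motor vehicles → 11.1.2.1. Scheduled 6%. Umbrial agreement on 11.1.3.1: 11.1.2.1 not covered; Umbrial agreement on 11.1.3: 11.1.2.1 not covered. → 6%.
Line E: switchgear unit → 11.1; rated 2.2 kW → 11.1.1; for motor vehicles → 11.1.1.1. Scheduled 11%. No special measure applies. → 11%.
Sum: 27% + 24% + 4% + 6% + 11% = 72%.

72%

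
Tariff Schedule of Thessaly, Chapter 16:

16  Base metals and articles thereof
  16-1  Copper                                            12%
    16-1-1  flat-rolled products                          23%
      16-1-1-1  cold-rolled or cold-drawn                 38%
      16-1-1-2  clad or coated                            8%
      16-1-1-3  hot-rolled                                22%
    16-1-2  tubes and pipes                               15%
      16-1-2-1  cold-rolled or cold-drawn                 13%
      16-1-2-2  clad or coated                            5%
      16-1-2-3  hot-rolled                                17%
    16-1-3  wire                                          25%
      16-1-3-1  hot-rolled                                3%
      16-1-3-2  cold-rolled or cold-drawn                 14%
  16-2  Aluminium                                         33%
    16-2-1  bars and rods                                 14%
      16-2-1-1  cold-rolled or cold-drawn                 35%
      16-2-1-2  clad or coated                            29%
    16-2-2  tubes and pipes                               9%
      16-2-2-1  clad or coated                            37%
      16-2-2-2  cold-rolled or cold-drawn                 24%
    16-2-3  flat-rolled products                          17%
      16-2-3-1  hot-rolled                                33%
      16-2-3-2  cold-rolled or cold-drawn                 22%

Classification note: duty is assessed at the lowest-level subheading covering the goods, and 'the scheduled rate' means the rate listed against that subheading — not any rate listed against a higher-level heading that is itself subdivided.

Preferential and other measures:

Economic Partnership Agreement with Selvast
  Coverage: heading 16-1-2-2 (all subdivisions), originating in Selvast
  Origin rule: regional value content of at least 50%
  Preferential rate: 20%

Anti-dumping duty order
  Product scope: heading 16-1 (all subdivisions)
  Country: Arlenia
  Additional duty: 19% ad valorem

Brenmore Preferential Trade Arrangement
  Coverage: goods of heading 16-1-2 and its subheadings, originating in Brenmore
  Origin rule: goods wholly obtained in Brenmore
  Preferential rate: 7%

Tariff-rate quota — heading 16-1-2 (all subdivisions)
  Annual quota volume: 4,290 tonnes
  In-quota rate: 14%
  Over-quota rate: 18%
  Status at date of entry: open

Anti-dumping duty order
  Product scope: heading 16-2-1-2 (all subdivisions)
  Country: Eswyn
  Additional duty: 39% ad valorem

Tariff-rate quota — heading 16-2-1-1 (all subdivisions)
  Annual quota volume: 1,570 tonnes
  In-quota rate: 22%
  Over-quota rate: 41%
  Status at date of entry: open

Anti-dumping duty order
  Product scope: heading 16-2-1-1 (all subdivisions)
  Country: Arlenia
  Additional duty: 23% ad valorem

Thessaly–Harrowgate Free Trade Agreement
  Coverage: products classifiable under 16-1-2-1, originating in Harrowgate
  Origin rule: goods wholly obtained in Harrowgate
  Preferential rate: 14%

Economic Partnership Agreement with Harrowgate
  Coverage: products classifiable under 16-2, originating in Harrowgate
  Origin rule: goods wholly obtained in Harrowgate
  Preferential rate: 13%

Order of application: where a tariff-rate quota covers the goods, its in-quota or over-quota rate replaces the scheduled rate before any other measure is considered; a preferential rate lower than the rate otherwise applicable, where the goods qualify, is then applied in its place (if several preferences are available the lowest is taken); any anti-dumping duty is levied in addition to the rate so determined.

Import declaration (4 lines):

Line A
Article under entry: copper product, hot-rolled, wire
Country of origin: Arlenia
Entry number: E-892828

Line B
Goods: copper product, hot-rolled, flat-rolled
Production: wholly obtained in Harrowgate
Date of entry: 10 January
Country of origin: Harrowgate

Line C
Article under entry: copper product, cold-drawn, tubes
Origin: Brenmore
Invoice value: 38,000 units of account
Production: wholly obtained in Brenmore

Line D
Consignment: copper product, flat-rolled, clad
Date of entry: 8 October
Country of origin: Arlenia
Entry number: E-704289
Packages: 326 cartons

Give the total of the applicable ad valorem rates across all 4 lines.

Line A: copper → 16-1; wire → 16-1-3; hot-rolled → 16-1-3-1. Scheduled 3%. anti-dumping (Arlenia, 16-1): +19%; total 3% + 19% = 22%. → 22%.
Line B: copper → 16-1; flat-rolled → 16-1-1; hot-rolled → 16-1-1-3. Scheduled 22%. Harrowgate agreement on 16-1-2-1: 16-1-1-3 not covered; Harrowgate agreement on 16-2: 16-1-1-3 not covered. → 22%.
Line C: copper → 16-1; tubes → 16-1-2; cold-drawn → 16-1-2-1. Scheduled 13%. quota on 16-1-2 open → in-quota 14%; Brenmore agreement on 16-1-2: wholly obtained → 7% available; preferential 7%. → 7%.
Line D: copper → 16-1; flat-rolled → 16-1-1; clad → 16-1-1-2. Scheduled 8%. anti-dumping (Arlenia, 16-1): +19%; total 8% + 19% = 27%. → 27%.
Sum: 22% + 22% + 7% + 27% = 78%.

78%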